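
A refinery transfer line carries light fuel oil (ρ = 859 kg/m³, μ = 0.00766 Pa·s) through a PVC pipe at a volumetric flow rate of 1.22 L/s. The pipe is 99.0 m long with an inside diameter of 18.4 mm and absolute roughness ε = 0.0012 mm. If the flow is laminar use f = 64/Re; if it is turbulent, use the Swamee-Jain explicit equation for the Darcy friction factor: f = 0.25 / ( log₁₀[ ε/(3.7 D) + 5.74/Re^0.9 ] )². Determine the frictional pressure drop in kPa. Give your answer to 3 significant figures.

Q = 1.22 L/s = 1.22/1000 = 0.00122 m³/s.
Cross-sectional area A = πD²/4 = π(0.0184)²/4 = 0.0002659 m²; mean velocity V = Q/A = 0.00122/0.0002659 = 4.588 m/s.
Reynolds number Re = ρVD/μ = 859 · 4.588 · 0.0184 / 0.00766 = 9467.
Re > 4000 → turbulent. Relative roughness ε/D = 1.2e-06/0.0184 = 6.52e-05. Swamee-Jain: f = 0.25/(log₁₀[6.52e-05/3.7 + 5.74/9467^0.9])² = 0.25/(log₁₀[1.76e-05 + 0.00151])² = 0.25/(-2.815)² = 0.03156.
Darcy-Weisbach: ΔP = f(L/D)(ρV²/2) = 0.03156·(99/0.0184)·(859·4.588²/2) = 0.03156·5380·9041 = 1.535e+06 Pa.
ΔP = 1.535e+06 Pa = 1540 kPa.

ΔP ≈ 1540 kPa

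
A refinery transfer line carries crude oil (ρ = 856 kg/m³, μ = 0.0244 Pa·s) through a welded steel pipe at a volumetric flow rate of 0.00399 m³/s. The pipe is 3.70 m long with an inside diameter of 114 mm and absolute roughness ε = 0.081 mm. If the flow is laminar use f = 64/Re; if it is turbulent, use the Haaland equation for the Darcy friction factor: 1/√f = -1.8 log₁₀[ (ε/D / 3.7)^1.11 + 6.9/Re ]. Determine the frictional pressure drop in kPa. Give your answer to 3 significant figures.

ΔP ≈ 0.0869 kPa

Cross-sectional area A = πD²/4 = π(0.114)²/4 = 0.01021 m²; mean velocity V = Q/A = 0.00399/0.01021 = 0.3909 m/s.
Reynolds number Re = ρVD/μ = 856 · 0.3909 · 0.114 / 0.0244 = 1563.
Re < 2300 → laminar flow, so f = 64/Re = 64/1563 = 0.04094 (the turbulent correlation is not needed).
Darcy-Weisbach: ΔP = f(L/D)(ρV²/2) = 0.04094·(3.7/0.114)·(856·0.3909²/2) = 0.04094·32.46·65.4 = 86.9 Pa.
ΔP = 86.9 Pa = 0.0869 kPa.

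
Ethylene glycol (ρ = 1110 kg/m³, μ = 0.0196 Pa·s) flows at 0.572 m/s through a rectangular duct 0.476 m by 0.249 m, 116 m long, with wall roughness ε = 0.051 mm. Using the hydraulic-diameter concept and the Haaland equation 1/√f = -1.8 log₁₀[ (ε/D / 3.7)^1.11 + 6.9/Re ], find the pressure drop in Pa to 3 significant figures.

Hydraulic diameter D_h = 4A/P = 4·(0.476·0.249)/(2·(0.476+0.249)) = 0.4741/1.45 = 0.327 m.
Re = ρVD_h/μ = 1110·0.572·0.327/0.0196 = 1.059e+04.
ε/D_h = 5.1e-05/0.327 = 0.000156; Haaland gives 1/√f = -1.8 log₁₀[1.39e-05+0.000651] = 5.718, so f = 0.03058.
ΔP = f(L/D_h)(ρV²/2) = 0.03058·116/0.327·181.6 = 1970 Pa.

ΔP ≈ 1970 Pa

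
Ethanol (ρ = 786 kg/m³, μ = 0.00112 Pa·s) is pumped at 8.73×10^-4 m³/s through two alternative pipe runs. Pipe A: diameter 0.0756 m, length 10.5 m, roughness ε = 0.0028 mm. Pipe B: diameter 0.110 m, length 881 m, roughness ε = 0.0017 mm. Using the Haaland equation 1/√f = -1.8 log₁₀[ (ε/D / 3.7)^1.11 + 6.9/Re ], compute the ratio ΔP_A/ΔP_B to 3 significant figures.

ΔP_A/ΔP_B ≈ 0.0700

Pipe A: V = Q/A = 0.000873/0.004489 = 0.1945 m/s; Re = 1.032e+04; ε/D = 3.7e-05; Haaland → f = 0.03066; ΔP_A = f(L/D)(ρV²/2) = 63.29 Pa.
Pipe B: V = Q/A = 0.000873/0.009503 = 0.09186 m/s; Re = 7091; ε/D = 1.55e-05; Haaland → f = 0.03403; ΔP_B = f(L/D)(ρV²/2) = 904 Pa.
ΔP_A/ΔP_B = 63.29/904 = 0.0700.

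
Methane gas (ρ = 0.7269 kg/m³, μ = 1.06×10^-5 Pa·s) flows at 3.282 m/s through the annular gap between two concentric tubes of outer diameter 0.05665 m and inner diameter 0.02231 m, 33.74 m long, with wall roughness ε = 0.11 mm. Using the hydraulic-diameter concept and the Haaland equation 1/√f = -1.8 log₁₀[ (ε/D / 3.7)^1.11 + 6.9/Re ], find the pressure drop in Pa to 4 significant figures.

ΔP ≈ 142.2 Pa

Hydraulic diameter D_h = 4A/P = D_o - D_i = 0.05665 - 0.02231 = 0.03434 m.
Re = ρVD_h/μ = 0.7269·3.282·0.03434/1.06e-05 = 7729.
ε/D_h = 0.00011/0.03434 = 0.0032; Haaland gives 1/√f = -1.8 log₁₀[0.000399+0.000893] = 5.2, so f = 0.03698.
ΔP = f(L/D_h)(ρV²/2) = 0.03698·33.74/0.03434·3.915 = 142.2 Pa.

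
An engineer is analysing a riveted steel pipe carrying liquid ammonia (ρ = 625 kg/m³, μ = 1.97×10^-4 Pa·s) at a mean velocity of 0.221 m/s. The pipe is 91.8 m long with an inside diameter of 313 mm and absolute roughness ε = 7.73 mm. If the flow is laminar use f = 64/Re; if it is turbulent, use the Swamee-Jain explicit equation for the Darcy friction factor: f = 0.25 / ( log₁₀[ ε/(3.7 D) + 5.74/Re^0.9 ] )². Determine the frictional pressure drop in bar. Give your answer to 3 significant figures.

Reynolds number Re = ρVD/μ = 625 · 0.221 · 0.313 / 0.000197 = 2.195e+05.
Re > 4000 → turbulent. Relative roughness ε/D = 0.00773/0.313 = 0.0247. Swamee-Jain: f = 0.25/(log₁₀[0.0247/3.7 + 5.74/2.195e+05^0.9])² = 0.25/(log₁₀[0.00667 + 8.95e-05])² = 0.25/(-2.17)² = 0.0531.
Darcy-Weisbach: ΔP = f(L/D)(ρV²/2) = 0.0531·(91.8/0.313)·(625·0.221²/2) = 0.0531·293.3·15.26 = 237.7 Pa.
ΔP = 237.7 Pa = 0.00238 bar.

ΔP ≈ 0.00238 bar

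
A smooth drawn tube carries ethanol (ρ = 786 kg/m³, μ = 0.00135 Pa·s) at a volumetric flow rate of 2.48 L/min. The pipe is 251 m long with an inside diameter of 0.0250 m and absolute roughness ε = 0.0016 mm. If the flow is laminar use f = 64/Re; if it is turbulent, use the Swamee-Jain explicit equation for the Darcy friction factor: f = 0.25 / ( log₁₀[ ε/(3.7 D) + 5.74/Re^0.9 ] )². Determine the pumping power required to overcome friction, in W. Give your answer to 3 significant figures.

Q = 2.48 L/min = 2.48/60000 = 4.133e-05 m³/s.
Cross-sectional area A = πD²/4 = π(0.025)²/4 = 0.0004909 m²; mean velocity V = Q/A = 4.133e-05/0.0004909 = 0.0842 m/s.
Reynolds number Re = ρVD/μ = 786 · 0.0842 · 0.025 / 0.00135 = 1226.
Re < 2300 → laminar flow, so f = 64/Re = 64/1226 = 0.05222 (the turbulent correlation is not needed).
Darcy-Weisbach: ΔP = f(L/D)(ρV²/2) = 0.05222·(251/0.025)·(786·0.0842²/2) = 0.05222·1.004e+04·2.786 = 1461 Pa.
Pumping power P = QΔP = 4.133e-05·1461 = 0.06038 W = 0.0604 W.

P ≈ 0.0604 W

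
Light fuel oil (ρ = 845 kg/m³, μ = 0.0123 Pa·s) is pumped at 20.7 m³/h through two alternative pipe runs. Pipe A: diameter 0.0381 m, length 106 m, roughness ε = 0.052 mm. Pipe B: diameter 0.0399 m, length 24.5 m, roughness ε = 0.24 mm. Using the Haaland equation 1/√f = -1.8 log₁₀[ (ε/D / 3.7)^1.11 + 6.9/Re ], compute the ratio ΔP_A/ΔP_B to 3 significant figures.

Pipe A: V = Q/A = 0.00575/0.00114 = 5.043 m/s; Re = 1.32e+04; ε/D = 0.00136; Haaland → f = 0.03073; ΔP_A = f(L/D)(ρV²/2) = 9.188e+05 Pa.
Pipe B: V = Q/A = 0.00575/0.00125 = 4.599 m/s; Re = 1.261e+04; ε/D = 0.00602; Haaland → f = 0.03748; ΔP_B = f(L/D)(ρV²/2) = 2.056e+05 Pa.
ΔP_A/ΔP_B = 9.188e+05/2.056e+05 = 4.47.

ΔP_A/ΔP_B ≈ 4.47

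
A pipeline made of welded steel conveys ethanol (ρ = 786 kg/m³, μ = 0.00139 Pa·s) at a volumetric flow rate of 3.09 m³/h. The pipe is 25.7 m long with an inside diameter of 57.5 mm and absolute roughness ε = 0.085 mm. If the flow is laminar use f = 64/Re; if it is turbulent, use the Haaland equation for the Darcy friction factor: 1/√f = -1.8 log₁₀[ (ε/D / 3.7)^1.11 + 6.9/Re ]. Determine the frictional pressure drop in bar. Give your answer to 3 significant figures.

Q = 3.09 m³/h = 3.09/3600 = 0.0008583 m³/s.
Cross-sectional area A = πD²/4 = π(0.0575)²/4 = 0.002597 m²; mean velocity V = Q/A = 0.0008583/0.002597 = 0.3305 m/s.
Reynolds number Re = ρVD/μ = 786 · 0.3305 · 0.0575 / 0.00139 = 1.075e+04.
Re > 4000 → turbulent. Relative roughness ε/D = 8.5e-05/0.0575 = 0.00148. Haaland: 1/√f = -1.8 log₁₀[(0.00148/3.7)^1.11 + 6.9/1.075e+04] = -1.8 log₁₀[0.000169 + 0.000642] = 5.564, so f = 0.0323.
Darcy-Weisbach: ΔP = f(L/D)(ρV²/2) = 0.0323·(25.7/0.0575)·(786·0.3305²/2) = 0.0323·447·42.94 = 620 Pa.
ΔP = 620 Pa = 0.00620 bar.

ΔP ≈ 0.00620 bar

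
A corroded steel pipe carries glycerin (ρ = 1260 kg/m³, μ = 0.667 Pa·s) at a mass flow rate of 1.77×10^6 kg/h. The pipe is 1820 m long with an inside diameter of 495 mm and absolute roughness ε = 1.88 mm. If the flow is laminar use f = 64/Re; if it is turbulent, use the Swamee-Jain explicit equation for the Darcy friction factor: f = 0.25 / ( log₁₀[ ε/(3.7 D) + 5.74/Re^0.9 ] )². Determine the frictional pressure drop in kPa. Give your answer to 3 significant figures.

ṁ = 1.77×10^6 kg/h = 1.77×10^6/3600 = 491.7 kg/s.
A = πD²/4 = π(0.495)²/4 = 0.1924 m²; mean velocity V = ṁ/(ρA) = 491.7/(1260 · 0.1924) = 2.028 m/s.
Reynolds number Re = ρVD/μ = 1260 · 2.028 · 0.495 / 0.667 = 1896.
Re < 2300 → laminar flow, so f = 64/Re = 64/1896 = 0.03375 (the turbulent correlation is not needed).
Darcy-Weisbach: ΔP = f(L/D)(ρV²/2) = 0.03375·(1820/0.495)·(1260·2.028²/2) = 0.03375·3677·2590 = 3.215e+05 Pa.
ΔP = 3.215e+05 Pa = 321 kPa.

ΔP ≈ 321 kPa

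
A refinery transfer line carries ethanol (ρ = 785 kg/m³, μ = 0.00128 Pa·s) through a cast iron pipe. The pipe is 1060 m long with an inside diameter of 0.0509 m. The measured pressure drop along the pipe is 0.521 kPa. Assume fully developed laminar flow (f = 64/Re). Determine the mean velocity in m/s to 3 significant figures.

V ≈ 0.0311 m/s

For laminar flow, f = 64/Re with Re = ρVD/μ, so Darcy-Weisbach reduces to ΔP = 32μLV/D². Solving for V: V = ΔP·D²/(32μL) = 521·(0.0509)²/(32·0.00128·1060) = 0.03109 m/s.
Check: Re = ρVD/μ = 785·0.03109·0.0509/0.00128 = 970.5 < 2300, so the laminar assumption holds.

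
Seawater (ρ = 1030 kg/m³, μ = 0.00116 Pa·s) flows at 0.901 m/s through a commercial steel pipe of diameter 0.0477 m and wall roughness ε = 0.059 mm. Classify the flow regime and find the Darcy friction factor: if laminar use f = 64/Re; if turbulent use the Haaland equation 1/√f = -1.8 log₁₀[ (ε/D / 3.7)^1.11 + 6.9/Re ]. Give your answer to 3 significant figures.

Re = ρVD/μ = 1030·0.901·0.0477/0.00116 = 3.816e+04.
Re > 4000 → turbulent. ε/D = 5.9e-05/0.0477 = 0.00124; Haaland: 1/√f = -1.8 log₁₀[0.000139 + 0.000181] = 6.292, so f = 0.02526.

f ≈ 0.0253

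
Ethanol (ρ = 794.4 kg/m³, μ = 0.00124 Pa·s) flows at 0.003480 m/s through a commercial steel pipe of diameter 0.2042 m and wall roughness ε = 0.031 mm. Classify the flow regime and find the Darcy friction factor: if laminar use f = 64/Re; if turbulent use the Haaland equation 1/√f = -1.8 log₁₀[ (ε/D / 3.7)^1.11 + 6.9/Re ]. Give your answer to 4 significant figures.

Re = ρVD/μ = 794.4·0.00348·0.2042/0.00124 = 455.3.
Re < 2300 → laminar, so f = 64/Re = 0.1406 (roughness is irrelevant in laminar flow).

f ≈ 0.1406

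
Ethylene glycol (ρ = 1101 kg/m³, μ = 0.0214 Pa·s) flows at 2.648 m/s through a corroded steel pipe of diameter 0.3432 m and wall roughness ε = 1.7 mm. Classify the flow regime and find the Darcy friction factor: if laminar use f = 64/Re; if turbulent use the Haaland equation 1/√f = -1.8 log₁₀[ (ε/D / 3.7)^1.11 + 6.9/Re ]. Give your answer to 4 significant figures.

f ≈ 0.03212

Re = ρVD/μ = 1101·2.648·0.3432/0.0214 = 4.676e+04.
Re > 4000 → turbulent. ε/D = 0.0017/0.3432 = 0.00495; Haaland: 1/√f = -1.8 log₁₀[0.000647 + 0.000148] = 5.58, so f = 0.03212.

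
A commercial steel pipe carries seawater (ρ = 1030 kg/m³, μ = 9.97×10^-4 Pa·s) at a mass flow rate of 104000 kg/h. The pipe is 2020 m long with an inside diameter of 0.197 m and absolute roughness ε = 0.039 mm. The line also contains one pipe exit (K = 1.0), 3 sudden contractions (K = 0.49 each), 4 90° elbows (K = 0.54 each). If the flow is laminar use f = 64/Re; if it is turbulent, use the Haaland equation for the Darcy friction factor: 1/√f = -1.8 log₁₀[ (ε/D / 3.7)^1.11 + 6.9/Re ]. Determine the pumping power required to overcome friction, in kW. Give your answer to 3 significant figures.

P ≈ 2.19 kW

ṁ = 104000 kg/h = 104000/3600 = 28.89 kg/s.
A = πD²/4 = π(0.197)²/4 = 0.03048 m²; mean velocity V = ṁ/(ρA) = 28.89/(1030 · 0.03048) = 0.9202 m/s.
Reynolds number Re = ρVD/μ = 1030 · 0.9202 · 0.197 / 0.000997 = 1.873e+05.
Re > 4000 → turbulent. Relative roughness ε/D = 3.9e-05/0.197 = 0.000198. Haaland: 1/√f = -1.8 log₁₀[(0.000198/3.7)^1.11 + 6.9/1.873e+05] = -1.8 log₁₀[1.81e-05 + 3.68e-05] = 7.668, so f = 0.01701.
Total minor-loss coefficient ΣK = 1·1 + 3·0.49 + 4·0.54 = 4.63.
ΔP = [f·L/D + ΣK]·(ρV²/2) = [0.01701·2020/0.197 + 4.63]·(1030·0.9202²/2) = [174.4 + 4.63]·436.1 = 7.807e+04 Pa.
Q = ṁ/ρ = 28.89/1030 = 0.02805 m³/s.
Pumping power P = QΔP = 0.02805·7.807e+04 = 2190 W = 2.19 kW.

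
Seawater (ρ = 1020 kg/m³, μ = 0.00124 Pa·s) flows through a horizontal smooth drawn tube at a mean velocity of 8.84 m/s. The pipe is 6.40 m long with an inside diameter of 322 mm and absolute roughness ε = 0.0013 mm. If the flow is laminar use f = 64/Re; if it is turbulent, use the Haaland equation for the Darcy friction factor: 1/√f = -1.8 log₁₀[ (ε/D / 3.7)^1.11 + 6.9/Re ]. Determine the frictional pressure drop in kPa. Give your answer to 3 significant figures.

ΔP ≈ 8.09 kPa

Reynolds number Re = ρVD/μ = 1020 · 8.84 · 0.322 / 0.00124 = 2.341e+06.
Re > 4000 → turbulent. Relative roughness ε/D = 1.3e-06/0.322 = 4.04e-06. Haaland: 1/√f = -1.8 log₁₀[(4.04e-06/3.7)^1.11 + 6.9/2.341e+06] = -1.8 log₁₀[2.41e-07 + 2.95e-06] = 9.894, so f = 0.01022.
Darcy-Weisbach: ΔP = f(L/D)(ρV²/2) = 0.01022·(6.4/0.322)·(1020·8.84²/2) = 0.01022·19.88·3.985e+04 = 8092 Pa.
ΔP = 8092 Pa = 8.09 kPa.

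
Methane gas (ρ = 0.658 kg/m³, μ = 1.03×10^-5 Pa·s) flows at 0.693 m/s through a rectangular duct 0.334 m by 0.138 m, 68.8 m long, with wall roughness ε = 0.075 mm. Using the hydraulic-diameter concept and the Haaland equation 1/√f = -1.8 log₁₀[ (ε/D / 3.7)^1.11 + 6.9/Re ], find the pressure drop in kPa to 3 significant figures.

Hydraulic diameter D_h = 4A/P = 4·(0.334·0.138)/(2·(0.334+0.138)) = 0.1844/0.944 = 0.1953 m.
Re = ρVD_h/μ = 0.658·0.693·0.1953/1.03e-05 = 8646.
ε/D_h = 7.5e-05/0.1953 = 0.000384; Haaland gives 1/√f = -1.8 log₁₀[3.78e-05+0.000798] = 5.54, so f = 0.03258.
ΔP = f(L/D_h)(ρV²/2) = 0.03258·68.8/0.1953·0.158 = 1.813 Pa.
ΔP = 0.00181 kPa.

ΔP ≈ 0.00181 kPa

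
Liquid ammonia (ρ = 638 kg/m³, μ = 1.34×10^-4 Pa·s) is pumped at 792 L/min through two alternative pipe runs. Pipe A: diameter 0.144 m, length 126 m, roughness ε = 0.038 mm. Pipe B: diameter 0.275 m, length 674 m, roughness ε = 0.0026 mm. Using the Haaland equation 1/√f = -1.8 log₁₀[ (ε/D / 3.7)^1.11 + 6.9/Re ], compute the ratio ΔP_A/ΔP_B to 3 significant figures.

ΔP_A/ΔP_B ≈ 5.16

Pipe A: V = Q/A = 0.0132/0.01629 = 0.8105 m/s; Re = 5.557e+05; ε/D = 0.000264; Haaland → f = 0.01574; ΔP_A = f(L/D)(ρV²/2) = 2887 Pa.
Pipe B: V = Q/A = 0.0132/0.0594 = 0.2222 m/s; Re = 2.91e+05; ε/D = 9.45e-06; Haaland → f = 0.0145; ΔP_B = f(L/D)(ρV²/2) = 559.9 Pa.
ΔP_A/ΔP_B = 2887/559.9 = 5.16.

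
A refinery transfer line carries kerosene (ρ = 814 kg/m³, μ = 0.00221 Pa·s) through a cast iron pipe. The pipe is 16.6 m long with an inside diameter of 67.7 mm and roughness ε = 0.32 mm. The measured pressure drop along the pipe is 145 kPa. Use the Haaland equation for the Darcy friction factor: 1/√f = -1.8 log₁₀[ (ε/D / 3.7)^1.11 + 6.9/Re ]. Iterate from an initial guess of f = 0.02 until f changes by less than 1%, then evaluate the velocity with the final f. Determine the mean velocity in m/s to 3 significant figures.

Rearranging Darcy-Weisbach: V = √(2·ΔP·D/(f·L·ρ)). With ε/D = 0.00032/0.0677 = 0.00473, iterate starting from f = 0.02:
  f = 0.02 → V = √(2·1.45e+05·0.0677/(0.02·16.6·814)) = 8.523 m/s; Re = ρVD/μ = 2.125e+05; f → 0.03034
  f = 0.03034 → V = 6.92 m/s; Re = 1.726e+05; f → 0.03043
Converged (Δf/f < 1%). With the final f = 0.03043: V = √(2·1.45e+05·0.0677/(0.03043·16.6·814)) = 6.909 m/s.

V ≈ 6.91 m/s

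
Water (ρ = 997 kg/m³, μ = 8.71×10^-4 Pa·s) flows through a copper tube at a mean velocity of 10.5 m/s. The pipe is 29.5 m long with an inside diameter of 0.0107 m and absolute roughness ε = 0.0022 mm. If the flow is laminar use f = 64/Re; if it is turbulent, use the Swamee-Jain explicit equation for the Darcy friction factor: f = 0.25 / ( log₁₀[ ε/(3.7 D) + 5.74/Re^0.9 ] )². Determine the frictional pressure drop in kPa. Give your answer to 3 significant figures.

ΔP ≈ 2770 kPa

Reynolds number Re = ρVD/μ = 997 · 10.5 · 0.0107 / 0.000871 = 1.286e+05.
Re > 4000 → turbulent. Relative roughness ε/D = 2.2e-06/0.0107 = 0.000206. Swamee-Jain: f = 0.25/(log₁₀[0.000206/3.7 + 5.74/1.286e+05^0.9])² = 0.25/(log₁₀[5.56e-05 + 0.000145])² = 0.25/(-3.698)² = 0.01828.
Darcy-Weisbach: ΔP = f(L/D)(ρV²/2) = 0.01828·(29.5/0.0107)·(997·10.5²/2) = 0.01828·2757·5.496e+04 = 2.77e+06 Pa.
ΔP = 2.77e+06 Pa = 2770 kPa.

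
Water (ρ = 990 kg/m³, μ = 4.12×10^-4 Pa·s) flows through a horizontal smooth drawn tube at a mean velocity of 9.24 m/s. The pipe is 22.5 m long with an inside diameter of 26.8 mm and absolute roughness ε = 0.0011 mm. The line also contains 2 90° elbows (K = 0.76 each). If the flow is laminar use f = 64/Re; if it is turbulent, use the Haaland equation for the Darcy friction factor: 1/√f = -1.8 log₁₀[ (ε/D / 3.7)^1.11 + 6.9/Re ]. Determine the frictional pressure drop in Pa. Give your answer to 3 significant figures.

ΔP ≈ 533000 Pa

Reynolds number Re = ρVD/μ = 990 · 9.24 · 0.0268 / 0.000412 = 5.95e+05.
Re > 4000 → turbulent. Relative roughness ε/D = 1.1e-06/0.0268 = 4.1e-05. Haaland: 1/√f = -1.8 log₁₀[(4.1e-05/3.7)^1.11 + 6.9/5.95e+05] = -1.8 log₁₀[3.16e-06 + 1.16e-05] = 8.696, so f = 0.01322.
Total minor-loss coefficient ΣK = 2·0.76 = 1.52.
ΔP = [f·L/D + ΣK]·(ρV²/2) = [0.01322·22.5/0.0268 + 1.52]·(990·9.24²/2) = [11.1 + 1.52]·4.226e+04 = 5.335e+05 Pa.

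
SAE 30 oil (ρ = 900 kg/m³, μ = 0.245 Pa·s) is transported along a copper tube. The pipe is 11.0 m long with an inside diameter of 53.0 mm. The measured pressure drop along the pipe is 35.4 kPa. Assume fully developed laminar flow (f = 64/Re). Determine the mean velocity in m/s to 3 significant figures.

For laminar flow, f = 64/Re with Re = ρVD/μ, so Darcy-Weisbach reduces to ΔP = 32μLV/D². Solving for V: V = ΔP·D²/(32μL) = 3.54e+04·(0.053)²/(32·0.245·11) = 1.153 m/s.
Check: Re = ρVD/μ = 900·1.153·0.053/0.245 = 224.5 < 2300, so the laminar assumption holds.

V ≈ 1.15 m/s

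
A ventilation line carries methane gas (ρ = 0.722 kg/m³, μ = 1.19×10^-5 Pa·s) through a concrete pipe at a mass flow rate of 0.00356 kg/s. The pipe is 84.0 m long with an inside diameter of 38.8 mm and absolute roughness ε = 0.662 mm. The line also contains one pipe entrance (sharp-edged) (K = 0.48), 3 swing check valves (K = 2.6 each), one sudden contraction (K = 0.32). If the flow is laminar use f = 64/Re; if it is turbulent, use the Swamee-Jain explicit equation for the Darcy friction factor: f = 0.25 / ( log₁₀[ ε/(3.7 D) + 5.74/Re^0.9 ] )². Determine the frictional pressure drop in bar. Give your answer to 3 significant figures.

A = πD²/4 = π(0.0388)²/4 = 0.001182 m²; mean velocity V = ṁ/(ρA) = 0.00356/(0.722 · 0.001182) = 4.17 m/s.
Reynolds number Re = ρVD/μ = 0.722 · 4.17 · 0.0388 / 1.19e-05 = 9817.
Re > 4000 → turbulent. Relative roughness ε/D = 0.000662/0.0388 = 0.0171. Swamee-Jain: f = 0.25/(log₁₀[0.0171/3.7 + 5.74/9817^0.9])² = 0.25/(log₁₀[0.00461 + 0.00147])² = 0.25/(-2.216)² = 0.0509.
Total minor-loss coefficient ΣK = 1·0.48 + 3·2.6 + 1·0.32 = 8.6.
ΔP = [f·L/D + ΣK]·(ρV²/2) = [0.0509·84/0.0388 + 8.6]·(0.722·4.17²/2) = [110.2 + 8.6]·6.278 = 745.8 Pa.
ΔP = 745.8 Pa = 0.00746 bar.

ΔP ≈ 0.00746 bar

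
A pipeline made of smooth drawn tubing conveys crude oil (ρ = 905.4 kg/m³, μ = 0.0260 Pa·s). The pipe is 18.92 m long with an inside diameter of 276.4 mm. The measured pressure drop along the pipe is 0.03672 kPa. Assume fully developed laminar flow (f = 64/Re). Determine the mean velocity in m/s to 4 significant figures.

For laminar flow, f = 64/Re with Re = ρVD/μ, so Darcy-Weisbach reduces to ΔP = 32μLV/D². Solving for V: V = ΔP·D²/(32μL) = 36.72·(0.2764)²/(32·0.026·18.92) = 0.1782 m/s.
Check: Re = ρVD/μ = 905.4·0.1782·0.2764/0.026 = 1715 < 2300, so the laminar assumption holds.

V ≈ 0.1782 m/s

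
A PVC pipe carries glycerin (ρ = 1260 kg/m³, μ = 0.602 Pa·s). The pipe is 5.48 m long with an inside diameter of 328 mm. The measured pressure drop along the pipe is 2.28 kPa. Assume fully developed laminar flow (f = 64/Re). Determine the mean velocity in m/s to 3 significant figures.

For laminar flow, f = 64/Re with Re = ρVD/μ, so Darcy-Weisbach reduces to ΔP = 32μLV/D². Solving for V: V = ΔP·D²/(32μL) = 2280·(0.328)²/(32·0.602·5.48) = 2.324 m/s.
Check: Re = ρVD/μ = 1260·2.324·0.328/0.602 = 1595 < 2300, so the laminar assumption holds.

V ≈ 2.32 m/s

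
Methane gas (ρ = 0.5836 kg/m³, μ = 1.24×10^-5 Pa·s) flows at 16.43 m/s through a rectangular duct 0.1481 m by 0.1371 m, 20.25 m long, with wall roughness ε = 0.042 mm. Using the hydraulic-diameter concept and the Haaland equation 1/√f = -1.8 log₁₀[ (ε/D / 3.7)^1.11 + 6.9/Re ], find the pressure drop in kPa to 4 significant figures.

Hydraulic diameter D_h = 4A/P = 4·(0.1481·0.1371)/(2·(0.1481+0.1371)) = 0.08122/0.5704 = 0.1424 m.
Re = ρVD_h/μ = 0.5836·16.43·0.1424/1.24e-05 = 1.101e+05.
ε/D_h = 4.2e-05/0.1424 = 0.000295; Haaland gives 1/√f = -1.8 log₁₀[2.82e-05+6.27e-05] = 7.275, so f = 0.0189.
ΔP = f(L/D_h)(ρV²/2) = 0.0189·20.25/0.1424·78.77 = 211.7 Pa.
ΔP = 0.2117 kPa.

ΔP ≈ 0.2117 kPa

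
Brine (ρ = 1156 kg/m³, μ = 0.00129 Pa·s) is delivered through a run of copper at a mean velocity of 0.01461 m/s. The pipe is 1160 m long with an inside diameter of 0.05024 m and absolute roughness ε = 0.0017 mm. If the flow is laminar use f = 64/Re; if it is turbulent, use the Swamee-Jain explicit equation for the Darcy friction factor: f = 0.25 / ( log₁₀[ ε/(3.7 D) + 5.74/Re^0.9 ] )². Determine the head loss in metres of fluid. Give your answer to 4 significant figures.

Reynolds number Re = ρVD/μ = 1156 · 0.01461 · 0.05024 / 0.00129 = 657.8.
Re < 2300 → laminar flow, so f = 64/Re = 64/657.8 = 0.0973 (the turbulent correlation is not needed).
Darcy-Weisbach: ΔP = f(L/D)(ρV²/2) = 0.0973·(1160/0.05024)·(1156·0.01461²/2) = 0.0973·2.309e+04·0.1234 = 277.2 Pa.
Head loss h_f = ΔP/(ρg) = 277.2/(1156·9.81) = 0.02444 m.

h_f ≈ 0.02444 m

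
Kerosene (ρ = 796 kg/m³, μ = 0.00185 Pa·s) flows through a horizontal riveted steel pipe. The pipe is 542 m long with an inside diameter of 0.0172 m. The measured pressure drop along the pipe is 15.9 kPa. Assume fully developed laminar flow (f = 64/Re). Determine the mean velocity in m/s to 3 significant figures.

V ≈ 0.147 m/s

For laminar flow, f = 64/Re with Re = ρVD/μ, so Darcy-Weisbach reduces to ΔP = 32μLV/D². Solving for V: V = ΔP·D²/(32μL) = 1.59e+04·(0.0172)²/(32·0.00185·542) = 0.1466 m/s.
Check: Re = ρVD/μ = 796·0.1466·0.0172/0.00185 = 1085 < 2300, so the laminar assumption holds.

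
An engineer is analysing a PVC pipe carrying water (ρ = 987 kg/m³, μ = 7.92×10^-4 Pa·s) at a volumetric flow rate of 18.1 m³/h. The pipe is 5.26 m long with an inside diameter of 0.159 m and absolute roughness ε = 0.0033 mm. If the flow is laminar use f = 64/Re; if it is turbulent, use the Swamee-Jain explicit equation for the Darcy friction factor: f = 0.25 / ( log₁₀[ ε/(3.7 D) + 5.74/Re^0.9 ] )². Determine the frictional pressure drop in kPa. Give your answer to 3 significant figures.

Q = 18.1 m³/h = 18.1/3600 = 0.005028 m³/s.
Cross-sectional area A = πD²/4 = π(0.159)²/4 = 0.01986 m²; mean velocity V = Q/A = 0.005028/0.01986 = 0.2532 m/s.
Reynolds number Re = ρVD/μ = 987 · 0.2532 · 0.159 / 0.000792 = 5.017e+04.
Re > 4000 → turbulent. Relative roughness ε/D = 3.3e-06/0.159 = 2.08e-05. Swamee-Jain: f = 0.25/(log₁₀[2.08e-05/3.7 + 5.74/5.017e+04^0.9])² = 0.25/(log₁₀[5.61e-06 + 0.000338])² = 0.25/(-3.464)² = 0.02083.
Darcy-Weisbach: ΔP = f(L/D)(ρV²/2) = 0.02083·(5.26/0.159)·(987·0.2532²/2) = 0.02083·33.08·31.64 = 21.8 Pa.
ΔP = 21.8 Pa = 0.0218 kPa.

ΔP ≈ 0.0218 kPa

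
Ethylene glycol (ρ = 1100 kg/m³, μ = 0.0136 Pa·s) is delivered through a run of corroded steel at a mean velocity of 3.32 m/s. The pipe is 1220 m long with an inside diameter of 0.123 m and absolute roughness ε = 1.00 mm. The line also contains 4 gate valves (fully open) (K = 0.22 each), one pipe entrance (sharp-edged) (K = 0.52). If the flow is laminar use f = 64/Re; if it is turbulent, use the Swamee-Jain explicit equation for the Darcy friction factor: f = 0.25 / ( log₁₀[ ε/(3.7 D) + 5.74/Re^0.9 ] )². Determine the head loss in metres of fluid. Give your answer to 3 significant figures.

Reynolds number Re = ρVD/μ = 1100 · 3.32 · 0.123 / 0.0136 = 3.303e+04.
Re > 4000 → turbulent. Relative roughness ε/D = 0.001/0.123 = 0.00813. Swamee-Jain: f = 0.25/(log₁₀[0.00813/3.7 + 5.74/3.303e+04^0.9])² = 0.25/(log₁₀[0.0022 + 0.000492])² = 0.25/(-2.57)² = 0.03784.
Total minor-loss coefficient ΣK = 4·0.22 + 1·0.52 = 1.4.
ΔP = [f·L/D + ΣK]·(ρV²/2) = [0.03784·1220/0.123 + 1.4]·(1100·3.32²/2) = [375.3 + 1.4]·6062 = 2.284e+06 Pa.
Head loss h_f = ΔP/(ρg) = 2.284e+06/(1100·9.81) = 212 m.

h_f ≈ 212 m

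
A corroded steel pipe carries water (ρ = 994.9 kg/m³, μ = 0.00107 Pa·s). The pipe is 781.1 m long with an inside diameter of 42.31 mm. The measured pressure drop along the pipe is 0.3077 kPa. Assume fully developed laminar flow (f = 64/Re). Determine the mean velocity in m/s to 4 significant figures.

V ≈ 0.02060 m/s

For laminar flow, f = 64/Re with Re = ρVD/μ, so Darcy-Weisbach reduces to ΔP = 32μLV/D². Solving for V: V = ΔP·D²/(32μL) = 307.7·(0.04231)²/(32·0.00107·781.1) = 0.0206 m/s.
Check: Re = ρVD/μ = 994.9·0.0206·0.04231/0.00107 = 810.2 < 2300, so the laminar assumption holds.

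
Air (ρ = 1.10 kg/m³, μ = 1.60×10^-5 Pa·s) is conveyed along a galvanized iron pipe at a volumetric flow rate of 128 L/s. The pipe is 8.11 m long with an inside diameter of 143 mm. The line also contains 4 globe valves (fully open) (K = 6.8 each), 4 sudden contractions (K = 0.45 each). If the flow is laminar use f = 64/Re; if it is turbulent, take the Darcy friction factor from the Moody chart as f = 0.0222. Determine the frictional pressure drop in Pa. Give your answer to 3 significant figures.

Q = 128 L/s = 128/1000 = 0.128 m³/s.
Cross-sectional area A = πD²/4 = π(0.143)²/4 = 0.01606 m²; mean velocity V = Q/A = 0.128/0.01606 = 7.97 m/s.
Reynolds number Re = ρVD/μ = 1.1 · 7.97 · 0.143 / 1.6e-05 = 7.835e+04.
Re > 4000 → turbulent; use the Moody-chart value f = 0.0222.
Total minor-loss coefficient ΣK = 4·6.8 + 4·0.45 = 29.
ΔP = [f·L/D + ΣK]·(ρV²/2) = [0.0222·8.11/0.143 + 29]·(1.1·7.97²/2) = [1.259 + 29]·34.93 = 1057 Pa.

ΔP ≈ 1060 Pa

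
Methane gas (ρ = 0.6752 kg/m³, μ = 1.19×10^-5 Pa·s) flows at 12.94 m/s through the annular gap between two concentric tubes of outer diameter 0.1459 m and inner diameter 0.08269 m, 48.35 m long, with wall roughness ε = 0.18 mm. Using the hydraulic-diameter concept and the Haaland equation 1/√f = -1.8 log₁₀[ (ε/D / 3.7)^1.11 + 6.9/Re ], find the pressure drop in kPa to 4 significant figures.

ΔP ≈ 1.224 kPa

Hydraulic diameter D_h = 4A/P = D_o - D_i = 0.1459 - 0.08269 = 0.06321 m.
Re = ρVD_h/μ = 0.6752·12.94·0.06321/1.19e-05 = 4.641e+04.
ε/D_h = 0.00018/0.06321 = 0.00285; Haaland gives 1/√f = -1.8 log₁₀[0.00035+0.000149] = 5.944, so f = 0.0283.
ΔP = f(L/D_h)(ρV²/2) = 0.0283·48.35/0.06321·56.53 = 1224 Pa.
ΔP = 1.224 kPa.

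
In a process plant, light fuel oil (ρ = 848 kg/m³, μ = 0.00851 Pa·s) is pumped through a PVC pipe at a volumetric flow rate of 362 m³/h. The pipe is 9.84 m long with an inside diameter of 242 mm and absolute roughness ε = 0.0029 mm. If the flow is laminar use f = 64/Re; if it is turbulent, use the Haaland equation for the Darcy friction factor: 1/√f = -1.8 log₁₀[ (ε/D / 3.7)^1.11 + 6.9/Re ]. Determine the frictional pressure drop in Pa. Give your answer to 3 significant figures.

Q = 362 m³/h = 362/3600 = 0.1006 m³/s.
Cross-sectional area A = πD²/4 = π(0.242)²/4 = 0.046 m²; mean velocity V = Q/A = 0.1006/0.046 = 2.186 m/s.
Reynolds number Re = ρVD/μ = 848 · 2.186 · 0.242 / 0.00851 = 5.272e+04.
Re > 4000 → turbulent. Relative roughness ε/D = 2.9e-06/0.242 = 1.2e-05. Haaland: 1/√f = -1.8 log₁₀[(1.2e-05/3.7)^1.11 + 6.9/5.272e+04] = -1.8 log₁₀[8.06e-07 + 0.000131] = 6.985, so f = 0.0205.
Darcy-Weisbach: ΔP = f(L/D)(ρV²/2) = 0.0205·(9.84/0.242)·(848·2.186²/2) = 0.0205·40.66·2026 = 1689 Pa.

ΔP ≈ 1690 Pa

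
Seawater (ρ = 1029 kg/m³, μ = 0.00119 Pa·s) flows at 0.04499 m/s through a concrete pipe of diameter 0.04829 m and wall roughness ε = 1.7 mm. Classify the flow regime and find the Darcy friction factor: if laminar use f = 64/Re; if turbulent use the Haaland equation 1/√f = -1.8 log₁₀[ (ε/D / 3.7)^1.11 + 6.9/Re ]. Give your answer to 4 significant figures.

f ≈ 0.03407

Re = ρVD/μ = 1029·0.04499·0.04829/0.00119 = 1879.
Re < 2300 → laminar, so f = 64/Re = 0.03407 (roughness is irrelevant in laminar flow).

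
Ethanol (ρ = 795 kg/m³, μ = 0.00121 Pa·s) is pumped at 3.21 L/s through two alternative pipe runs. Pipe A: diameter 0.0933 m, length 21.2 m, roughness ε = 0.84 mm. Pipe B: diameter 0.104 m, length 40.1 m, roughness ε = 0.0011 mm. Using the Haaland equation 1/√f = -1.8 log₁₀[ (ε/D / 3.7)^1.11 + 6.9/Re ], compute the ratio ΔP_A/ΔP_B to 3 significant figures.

Pipe A: V = Q/A = 0.00321/0.006837 = 0.4695 m/s; Re = 2.878e+04; ε/D = 0.009; Haaland → f = 0.03866; ΔP_A = f(L/D)(ρV²/2) = 769.8 Pa.
Pipe B: V = Q/A = 0.00321/0.008495 = 0.3779 m/s; Re = 2.582e+04; ε/D = 1.06e-05; Haaland → f = 0.02419; ΔP_B = f(L/D)(ρV²/2) = 529.4 Pa.
ΔP_A/ΔP_B = 769.8/529.4 = 1.45.

ΔP_A/ΔP_B ≈ 1.45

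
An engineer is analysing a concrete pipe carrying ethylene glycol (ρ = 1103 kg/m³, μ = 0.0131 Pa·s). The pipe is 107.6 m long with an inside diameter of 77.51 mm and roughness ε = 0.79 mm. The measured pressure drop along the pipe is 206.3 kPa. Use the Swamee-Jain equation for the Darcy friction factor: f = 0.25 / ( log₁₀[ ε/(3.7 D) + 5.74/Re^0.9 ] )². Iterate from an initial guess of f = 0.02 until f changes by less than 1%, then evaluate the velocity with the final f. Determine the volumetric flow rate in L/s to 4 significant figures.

Rearranging Darcy-Weisbach: V = √(2·ΔP·D/(f·L·ρ)). With ε/D = 0.00079/0.07751 = 0.0102, iterate starting from f = 0.02:
  f = 0.02 → V = √(2·2.063e+05·0.07751/(0.02·107.6·1103)) = 3.671 m/s; Re = ρVD/μ = 2.396e+04; f → 0.04108
  f = 0.04108 → V = 2.561 m/s; Re = 1.672e+04; f → 0.04212
  f = 0.04212 → V = 2.529 m/s; Re = 1.651e+04; f → 0.04216
Converged (Δf/f < 1%). With the final f = 0.04216: V = √(2·2.063e+05·0.07751/(0.04216·107.6·1103)) = 2.528 m/s.
Q = V·A = 2.528·(π/4·0.07751²) = 0.01193 m³/s = 11.93 L/s.

Q ≈ 11.93 L/s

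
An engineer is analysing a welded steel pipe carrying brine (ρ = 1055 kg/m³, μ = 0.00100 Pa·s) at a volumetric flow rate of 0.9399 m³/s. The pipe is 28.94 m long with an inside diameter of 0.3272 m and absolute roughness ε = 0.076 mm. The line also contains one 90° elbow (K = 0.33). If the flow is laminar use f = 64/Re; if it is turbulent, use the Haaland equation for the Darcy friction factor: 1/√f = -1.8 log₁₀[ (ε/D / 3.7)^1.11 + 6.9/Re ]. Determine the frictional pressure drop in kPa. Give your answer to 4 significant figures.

Cross-sectional area A = πD²/4 = π(0.3272)²/4 = 0.08408 m²; mean velocity V = Q/A = 0.9399/0.08408 = 11.18 m/s.
Reynolds number Re = ρVD/μ = 1055 · 11.18 · 0.3272 / 0.001 = 3.859e+06.
Re > 4000 → turbulent. Relative roughness ε/D = 7.6e-05/0.3272 = 0.000232. Haaland: 1/√f = -1.8 log₁₀[(0.000232/3.7)^1.11 + 6.9/3.859e+06] = -1.8 log₁₀[2.17e-05 + 1.79e-06] = 8.334, so f = 0.0144.
Total minor-loss coefficient ΣK = 1·0.33 = 0.33.
ΔP = [f·L/D + ΣK]·(ρV²/2) = [0.0144·28.94/0.3272 + 0.33]·(1055·11.18²/2) = [1.273 + 0.33]·6.591e+04 = 1.057e+05 Pa.
ΔP = 1.057e+05 Pa = 105.7 kPa.

ΔP ≈ 105.7 kPa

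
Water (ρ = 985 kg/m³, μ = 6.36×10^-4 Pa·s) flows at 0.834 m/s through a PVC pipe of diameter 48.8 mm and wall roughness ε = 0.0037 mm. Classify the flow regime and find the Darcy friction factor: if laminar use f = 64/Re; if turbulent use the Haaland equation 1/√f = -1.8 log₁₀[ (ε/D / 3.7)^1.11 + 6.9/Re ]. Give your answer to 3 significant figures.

f ≈ 0.0199

Re = ρVD/μ = 985·0.834·0.0488/0.000636 = 6.303e+04.
Re > 4000 → turbulent. ε/D = 3.7e-06/0.0488 = 7.58e-05; Haaland: 1/√f = -1.8 log₁₀[6.25e-06 + 0.000109] = 7.086, so f = 0.01992.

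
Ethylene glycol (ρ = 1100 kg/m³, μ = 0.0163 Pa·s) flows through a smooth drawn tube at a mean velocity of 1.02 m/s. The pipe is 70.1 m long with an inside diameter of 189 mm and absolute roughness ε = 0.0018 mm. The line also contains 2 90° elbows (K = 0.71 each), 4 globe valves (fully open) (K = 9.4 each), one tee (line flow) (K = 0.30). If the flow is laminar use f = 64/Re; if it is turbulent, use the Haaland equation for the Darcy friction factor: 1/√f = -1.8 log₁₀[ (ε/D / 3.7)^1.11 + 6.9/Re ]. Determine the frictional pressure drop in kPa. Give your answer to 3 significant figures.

ΔP ≈ 28.6 kPa

Reynolds number Re = ρVD/μ = 1100 · 1.02 · 0.189 / 0.0163 = 1.301e+04.
Re > 4000 → turbulent. Relative roughness ε/D = 1.8e-06/0.189 = 9.52e-06. Haaland: 1/√f = -1.8 log₁₀[(9.52e-06/3.7)^1.11 + 6.9/1.301e+04] = -1.8 log₁₀[6.25e-07 + 0.00053] = 5.895, so f = 0.02878.
Total minor-loss coefficient ΣK = 2·0.71 + 4·9.4 + 1·0.3 = 39.3.
ΔP = [f·L/D + ΣK]·(ρV²/2) = [0.02878·70.1/0.189 + 39.3]·(1100·1.02²/2) = [10.67 + 39.3]·572.2 = 2.861e+04 Pa.
ΔP = 2.861e+04 Pa = 28.6 kPa.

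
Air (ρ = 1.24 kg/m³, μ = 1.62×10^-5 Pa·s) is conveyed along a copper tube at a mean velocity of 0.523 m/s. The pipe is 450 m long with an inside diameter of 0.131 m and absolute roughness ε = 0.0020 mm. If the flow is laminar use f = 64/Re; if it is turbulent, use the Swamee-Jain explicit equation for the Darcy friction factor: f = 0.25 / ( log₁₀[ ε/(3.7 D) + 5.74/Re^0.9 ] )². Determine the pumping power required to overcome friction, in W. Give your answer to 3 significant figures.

P ≈ 0.153 W

Reynolds number Re = ρVD/μ = 1.24 · 0.523 · 0.131 / 1.62e-05 = 5244.
Re > 4000 → turbulent. Relative roughness ε/D = 2e-06/0.131 = 1.53e-05. Swamee-Jain: f = 0.25/(log₁₀[1.53e-05/3.7 + 5.74/5244^0.9])² = 0.25/(log₁₀[4.13e-06 + 0.00258])² = 0.25/(-2.588)² = 0.03732.
Darcy-Weisbach: ΔP = f(L/D)(ρV²/2) = 0.03732·(450/0.131)·(1.24·0.523²/2) = 0.03732·3435·0.1696 = 21.74 Pa.
Q = V·A = 0.523·0.01348 = 0.007049 m³/s.
Pumping power P = QΔP = 0.007049·21.74 = 0.1533 W = 0.153 W.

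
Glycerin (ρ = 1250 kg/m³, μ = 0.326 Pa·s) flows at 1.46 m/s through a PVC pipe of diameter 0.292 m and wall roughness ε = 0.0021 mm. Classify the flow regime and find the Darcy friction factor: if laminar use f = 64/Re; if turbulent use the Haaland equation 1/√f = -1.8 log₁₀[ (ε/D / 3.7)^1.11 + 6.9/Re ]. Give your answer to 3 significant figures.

Re = ρVD/μ = 1250·1.46·0.292/0.326 = 1635.
Re < 2300 → laminar, so f = 64/Re = 0.03915 (roughness is irrelevant in laminar flow).

f ≈ 0.0392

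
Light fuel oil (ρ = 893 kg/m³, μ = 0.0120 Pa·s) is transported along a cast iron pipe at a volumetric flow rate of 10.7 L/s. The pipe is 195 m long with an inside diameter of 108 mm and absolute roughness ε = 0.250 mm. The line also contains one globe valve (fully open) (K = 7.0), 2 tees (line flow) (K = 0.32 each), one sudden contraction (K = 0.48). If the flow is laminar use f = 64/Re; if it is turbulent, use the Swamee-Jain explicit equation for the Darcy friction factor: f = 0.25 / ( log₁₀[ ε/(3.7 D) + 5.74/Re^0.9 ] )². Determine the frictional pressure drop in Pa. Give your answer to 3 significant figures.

Q = 10.7 L/s = 10.7/1000 = 0.0107 m³/s.
Cross-sectional area A = πD²/4 = π(0.108)²/4 = 0.009161 m²; mean velocity V = Q/A = 0.0107/0.009161 = 1.168 m/s.
Reynolds number Re = ρVD/μ = 893 · 1.168 · 0.108 / 0.012 = 9387.
Re > 4000 → turbulent. Relative roughness ε/D = 0.00025/0.108 = 0.00231. Swamee-Jain: f = 0.25/(log₁₀[0.00231/3.7 + 5.74/9387^0.9])² = 0.25/(log₁₀[0.000626 + 0.00153])² = 0.25/(-2.667)² = 0.03514.
Total minor-loss coefficient ΣK = 1·7 + 2·0.32 + 1·0.48 = 8.12.
ΔP = [f·L/D + ΣK]·(ρV²/2) = [0.03514·195/0.108 + 8.12]·(893·1.168²/2) = [63.45 + 8.12]·609.1 = 4.36e+04 Pa.

ΔP ≈ 43600 Pa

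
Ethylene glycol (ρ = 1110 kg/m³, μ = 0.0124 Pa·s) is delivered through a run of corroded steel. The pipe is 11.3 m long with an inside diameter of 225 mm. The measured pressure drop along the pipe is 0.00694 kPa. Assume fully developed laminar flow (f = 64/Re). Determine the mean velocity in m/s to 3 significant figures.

V ≈ 0.0784 m/s

For laminar flow, f = 64/Re with Re = ρVD/μ, so Darcy-Weisbach reduces to ΔP = 32μLV/D². Solving for V: V = ΔP·D²/(32μL) = 6.94·(0.225)²/(32·0.0124·11.3) = 0.07836 m/s.
Check: Re = ρVD/μ = 1110·0.07836·0.225/0.0124 = 1578 < 2300, so the laminar assumption holds.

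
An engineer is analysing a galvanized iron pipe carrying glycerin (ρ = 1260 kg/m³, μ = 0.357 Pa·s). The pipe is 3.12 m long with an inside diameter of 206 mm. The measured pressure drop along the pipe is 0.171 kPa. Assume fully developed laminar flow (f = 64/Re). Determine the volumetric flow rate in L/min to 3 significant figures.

Q ≈ 407 L/min

For laminar flow, f = 64/Re with Re = ρVD/μ, so Darcy-Weisbach reduces to ΔP = 32μLV/D². Solving for V: V = ΔP·D²/(32μL) = 171·(0.206)²/(32·0.357·3.12) = 0.2036 m/s.
Check: Re = ρVD/μ = 1260·0.2036·0.206/0.357 = 148 < 2300, so the laminar assumption holds.
Q = V·A = 0.2036·(π/4·0.206²) = 0.006786 m³/s = 407 L/min.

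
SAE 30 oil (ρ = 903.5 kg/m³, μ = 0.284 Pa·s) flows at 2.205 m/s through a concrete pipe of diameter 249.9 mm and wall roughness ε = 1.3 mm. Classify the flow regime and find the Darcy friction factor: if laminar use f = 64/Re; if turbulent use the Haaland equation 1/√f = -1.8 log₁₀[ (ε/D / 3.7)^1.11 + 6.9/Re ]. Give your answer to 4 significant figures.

Re = ρVD/μ = 903.5·2.205·0.2499/0.284 = 1753.
Re < 2300 → laminar, so f = 64/Re = 0.03651 (roughness is irrelevant in laminar flow).

f ≈ 0.03651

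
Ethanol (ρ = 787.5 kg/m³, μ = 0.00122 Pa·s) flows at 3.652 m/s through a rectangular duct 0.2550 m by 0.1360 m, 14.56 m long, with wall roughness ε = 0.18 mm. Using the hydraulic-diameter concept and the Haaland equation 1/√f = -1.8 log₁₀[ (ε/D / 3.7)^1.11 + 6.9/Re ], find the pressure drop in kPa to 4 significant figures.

Hydraulic diameter D_h = 4A/P = 4·(0.255·0.136)/(2·(0.255+0.136)) = 0.1387/0.782 = 0.1774 m.
Re = ρVD_h/μ = 787.5·3.652·0.1774/0.00122 = 4.182e+05.
ε/D_h = 0.00018/0.1774 = 0.00101; Haaland gives 1/√f = -1.8 log₁₀[0.000111+1.65e-05] = 7.008, so f = 0.02036.
ΔP = f(L/D_h)(ρV²/2) = 0.02036·14.56/0.1774·5251 = 8775 Pa.
ΔP = 8.775 kPa.

ΔP ≈ 8.775 kPa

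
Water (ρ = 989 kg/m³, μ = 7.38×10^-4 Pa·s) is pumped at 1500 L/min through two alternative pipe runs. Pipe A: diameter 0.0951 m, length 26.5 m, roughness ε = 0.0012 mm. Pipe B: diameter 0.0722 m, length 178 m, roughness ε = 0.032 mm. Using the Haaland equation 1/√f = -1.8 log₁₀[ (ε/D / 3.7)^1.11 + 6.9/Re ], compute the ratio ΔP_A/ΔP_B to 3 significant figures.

Pipe A: V = Q/A = 0.025/0.007103 = 3.52 m/s; Re = 4.485e+05; ε/D = 1.26e-05; Haaland → f = 0.01345; ΔP_A = f(L/D)(ρV²/2) = 2.297e+04 Pa.
Pipe B: V = Q/A = 0.025/0.004094 = 6.106 m/s; Re = 5.908e+05; ε/D = 0.000443; Haaland → f = 0.01708; ΔP_B = f(L/D)(ρV²/2) = 7.762e+05 Pa.
ΔP_A/ΔP_B = 2.297e+04/7.762e+05 = 0.0296.

ΔP_A/ΔP_B ≈ 0.0296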